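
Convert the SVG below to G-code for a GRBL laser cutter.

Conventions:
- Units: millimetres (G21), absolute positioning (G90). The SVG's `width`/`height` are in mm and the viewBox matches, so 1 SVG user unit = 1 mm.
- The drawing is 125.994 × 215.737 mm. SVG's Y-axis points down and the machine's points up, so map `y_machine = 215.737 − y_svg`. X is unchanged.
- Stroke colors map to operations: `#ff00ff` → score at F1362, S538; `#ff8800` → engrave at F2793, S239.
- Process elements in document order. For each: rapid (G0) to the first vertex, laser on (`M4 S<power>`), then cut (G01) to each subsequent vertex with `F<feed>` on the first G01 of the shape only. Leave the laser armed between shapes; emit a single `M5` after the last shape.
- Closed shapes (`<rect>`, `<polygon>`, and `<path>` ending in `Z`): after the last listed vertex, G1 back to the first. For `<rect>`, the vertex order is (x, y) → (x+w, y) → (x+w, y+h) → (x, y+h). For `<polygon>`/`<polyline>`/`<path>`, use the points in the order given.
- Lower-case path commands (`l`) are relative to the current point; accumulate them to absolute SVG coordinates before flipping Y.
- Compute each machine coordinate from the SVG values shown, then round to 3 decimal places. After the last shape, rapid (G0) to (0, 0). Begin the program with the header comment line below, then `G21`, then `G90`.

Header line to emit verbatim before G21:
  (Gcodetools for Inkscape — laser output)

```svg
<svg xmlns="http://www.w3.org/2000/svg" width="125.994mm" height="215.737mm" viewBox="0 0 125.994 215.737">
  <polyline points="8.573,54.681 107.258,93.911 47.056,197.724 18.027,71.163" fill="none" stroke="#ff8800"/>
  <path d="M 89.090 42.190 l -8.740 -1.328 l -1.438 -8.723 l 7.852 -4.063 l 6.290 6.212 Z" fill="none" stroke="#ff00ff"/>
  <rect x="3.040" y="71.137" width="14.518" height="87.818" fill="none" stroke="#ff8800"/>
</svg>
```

1 u = 1 mm; y_m = 215.737 − y.

[1] `<polyline>` open polyline, #ff8800→engrave S239 F2793: (8.573,161.056) → (107.258,121.826) → (47.056,18.013) → (18.027,144.574)

[2] `<path>` regular polygon, #ff00ff→score S538 F1362: (89.090,173.547) → (80.350,174.875) → (78.912,183.598) → (86.764,187.661) → (93.054,181.449) → (89.090,173.547) (closed)

[3] `<rect>` rectangle, #ff8800→engrave S239 F2793: (3.040,144.600) → (17.558,144.600) → (17.558,56.782) → (3.040,56.782) → (3.040,144.600) (closed)

(Gcodetools for Inkscape — laser output)
G21
G90
G0 X8.573 Y161.056
M4 S239
G01 X107.258 Y121.826 F2793
G01 X47.056 Y18.013
G01 X18.027 Y144.574
G0 X89.090 Y173.547
M4 S538
G01 X80.350 Y174.875 F1362
G01 X78.912 Y183.598
G01 X86.764 Y187.661
G01 X93.054 Y181.449
G01 X89.090 Y173.547
G0 X3.040 Y144.600
M4 S239
G01 X17.558 Y144.600 F2793
G01 X17.558 Y56.782
G01 X3.040 Y56.782
G01 X3.040 Y144.600
M5
G0 X0.000 Y0.000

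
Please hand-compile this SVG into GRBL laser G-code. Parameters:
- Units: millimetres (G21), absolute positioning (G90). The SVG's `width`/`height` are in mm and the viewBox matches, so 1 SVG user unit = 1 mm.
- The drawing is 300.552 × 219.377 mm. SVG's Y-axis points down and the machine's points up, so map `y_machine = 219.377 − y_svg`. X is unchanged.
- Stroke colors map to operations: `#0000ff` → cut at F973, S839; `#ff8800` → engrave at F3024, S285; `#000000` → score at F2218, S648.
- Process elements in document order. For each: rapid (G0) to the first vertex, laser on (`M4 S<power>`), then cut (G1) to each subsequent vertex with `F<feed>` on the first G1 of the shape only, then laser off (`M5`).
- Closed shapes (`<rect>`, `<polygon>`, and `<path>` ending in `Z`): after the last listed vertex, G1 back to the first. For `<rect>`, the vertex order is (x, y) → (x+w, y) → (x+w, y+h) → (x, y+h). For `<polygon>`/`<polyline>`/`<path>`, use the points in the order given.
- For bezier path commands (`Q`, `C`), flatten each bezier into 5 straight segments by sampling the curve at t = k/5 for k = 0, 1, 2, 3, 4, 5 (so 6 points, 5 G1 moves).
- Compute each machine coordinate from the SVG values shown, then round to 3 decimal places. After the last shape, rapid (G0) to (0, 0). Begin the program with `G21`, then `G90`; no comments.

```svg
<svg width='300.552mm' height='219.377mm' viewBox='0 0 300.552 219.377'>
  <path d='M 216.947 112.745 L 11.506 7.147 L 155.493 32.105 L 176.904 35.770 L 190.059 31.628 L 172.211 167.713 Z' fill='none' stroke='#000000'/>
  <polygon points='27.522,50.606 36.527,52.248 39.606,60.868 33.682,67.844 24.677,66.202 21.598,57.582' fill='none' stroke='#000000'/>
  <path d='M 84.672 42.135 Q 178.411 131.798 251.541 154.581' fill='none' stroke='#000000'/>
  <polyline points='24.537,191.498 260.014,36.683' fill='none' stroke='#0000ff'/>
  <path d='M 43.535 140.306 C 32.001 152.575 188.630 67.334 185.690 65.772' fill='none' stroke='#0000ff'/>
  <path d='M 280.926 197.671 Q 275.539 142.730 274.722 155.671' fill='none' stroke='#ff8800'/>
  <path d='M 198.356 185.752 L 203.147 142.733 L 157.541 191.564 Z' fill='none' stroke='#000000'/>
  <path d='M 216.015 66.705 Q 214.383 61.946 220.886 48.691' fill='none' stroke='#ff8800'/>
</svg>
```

G21
G90
G0 X216.947 Y106.632
M4 S648
G1 X11.506 Y212.230 F2218
G1 X155.493 Y187.272
G1 X176.904 Y183.607
G1 X190.059 Y187.749
G1 X172.211 Y51.664
G1 X216.947 Y106.632
M5
G0 X27.522 Y168.771
M4 S648
G1 X36.527 Y167.129 F2218
G1 X39.606 Y158.509
G1 X33.682 Y151.533
G1 X24.677 Y153.175
G1 X21.598 Y161.795
G1 X27.522 Y168.771
M5
G0 X84.672 Y177.242
M4 S648
G1 X121.343 Y144.052 F2218
G1 X156.366 Y116.212
G1 X189.740 Y93.723
G1 X221.465 Y76.584
G1 X251.541 Y64.796
M5
G0 X24.537 Y27.879
M4 S839
G1 X260.014 Y182.694 F973
M5
G0 X43.535 Y79.071
M4 S839
G1 X54.172 Y81.961 F973
G1 X89.438 Y99.557
G1 X133.600 Y123.161
G1 X170.928 Y144.076
G1 X185.690 Y153.605
M5
G0 X280.926 Y21.706
M4 S285
G1 X278.954 Y40.967 F3024
G1 X277.348 Y54.798
G1 X276.107 Y63.198
G1 X275.232 Y66.167
G1 X274.722 Y63.706
M5
G0 X198.356 Y33.625
M4 S648
G1 X203.147 Y76.644 F2218
G1 X157.541 Y27.813
G1 X198.356 Y33.625
M5
G0 X216.015 Y152.672
M4 S285
G1 X215.688 Y154.915 F3024
G1 X216.011 Y157.839
G1 X216.985 Y161.441
G1 X218.610 Y165.724
G1 X220.886 Y170.686
M5
G0 X0.000 Y0.000

1 u = 1 mm; y_m = 219.377 − y.

[1] `<path>` closed polygon, #000000→score S648 F2218: (216.947,106.632) → (11.506,212.230) → (155.493,187.272) → (176.904,183.607) → (190.059,187.749) → (172.211,51.664) → (216.947,106.632) (closed)

[2] `<polygon>` regular polygon, #000000→score S648 F2218: (27.522,168.771) → (36.527,167.129) → (39.606,158.509) → (33.682,151.533) → (24.677,153.175) → (21.598,161.795) → (27.522,168.771) (closed)

[3] `<path>` quadratic bezier, #000000→score S648 F2218: (84.672,177.242) → (121.343,144.052) → (156.366,116.212) → (189.740,93.723) → (221.465,76.584) → (251.541,64.796)

[4] `<polyline>` line segment, #0000ff→cut S839 F973: (24.537,27.879) → (260.014,182.694)

[5] `<path>` cubic bezier, #0000ff→cut S839 F973: (43.535,79.071) → (54.172,81.961) → (89.438,99.557) → (133.600,123.161) → (170.928,144.076) → (185.690,153.605)

[6] `<path>` quadratic bezier, #ff8800→engrave S285 F3024: (280.926,21.706) → (278.954,40.967) → (277.348,54.798) → (276.107,63.198) → (275.232,66.167) → (274.722,63.706)

[7] `<path>` closed polygon, #000000→score S648 F2218: (198.356,33.625) → (203.147,76.644) → (157.541,27.813) → (198.356,33.625) (closed)

[8] `<path>` quadratic bezier, #ff8800→engrave S285 F3024: (216.015,152.672) → (215.688,154.915) → (216.011,157.839) → (216.985,161.441) → (218.610,165.724) → (220.886,170.686)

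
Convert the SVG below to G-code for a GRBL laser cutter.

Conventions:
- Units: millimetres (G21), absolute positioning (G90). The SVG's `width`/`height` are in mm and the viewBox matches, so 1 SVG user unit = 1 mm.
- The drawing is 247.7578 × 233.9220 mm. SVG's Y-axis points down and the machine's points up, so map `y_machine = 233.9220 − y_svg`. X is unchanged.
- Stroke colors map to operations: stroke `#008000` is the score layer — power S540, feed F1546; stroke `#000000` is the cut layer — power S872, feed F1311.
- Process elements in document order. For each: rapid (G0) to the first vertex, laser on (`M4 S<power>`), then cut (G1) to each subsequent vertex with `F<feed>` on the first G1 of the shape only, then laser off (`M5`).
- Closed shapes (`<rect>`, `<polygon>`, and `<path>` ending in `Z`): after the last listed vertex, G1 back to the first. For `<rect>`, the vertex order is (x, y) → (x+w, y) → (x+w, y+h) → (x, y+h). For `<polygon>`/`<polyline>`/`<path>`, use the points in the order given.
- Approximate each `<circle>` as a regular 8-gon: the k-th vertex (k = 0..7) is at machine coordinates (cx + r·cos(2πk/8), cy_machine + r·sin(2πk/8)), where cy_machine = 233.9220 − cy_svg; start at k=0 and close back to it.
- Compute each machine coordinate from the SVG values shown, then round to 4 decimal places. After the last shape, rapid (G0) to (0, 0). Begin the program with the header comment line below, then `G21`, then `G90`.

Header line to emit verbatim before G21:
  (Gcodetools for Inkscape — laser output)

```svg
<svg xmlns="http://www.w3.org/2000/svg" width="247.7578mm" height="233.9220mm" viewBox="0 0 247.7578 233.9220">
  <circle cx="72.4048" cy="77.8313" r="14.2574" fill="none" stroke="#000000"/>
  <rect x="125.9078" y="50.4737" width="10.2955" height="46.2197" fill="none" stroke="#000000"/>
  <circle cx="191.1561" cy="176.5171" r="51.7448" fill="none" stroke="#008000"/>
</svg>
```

1 u = 1 mm; y_m = 233.9220 − y.

[1] `<circle>` circle, #000000→cut S872 F1311: (86.6622,156.0907) → (82.4863,166.1722) → (72.4048,170.3481) → (62.3233,166.1722) → (58.1474,156.0907) → (62.3233,146.0092) → (72.4048,141.8333) → (82.4863,146.0092) → (86.6622,156.0907) (closed)

[2] `<rect>` rectangle, #000000→cut S872 F1311: (125.9078,183.4483) → (136.2033,183.4483) → (136.2033,137.2286) → (125.9078,137.2286) → (125.9078,183.4483) (closed)

[3] `<circle>` circle, #008000→score S540 F1546: (242.9009,57.4049) → (227.7452,93.9940) → (191.1561,109.1497) → (154.5670,93.9940) → (139.4113,57.4049) → (154.5670,20.8158) → (191.1561,5.6601) → (227.7452,20.8158) → (242.9009,57.4049) (closed)

(Gcodetools for Inkscape — laser output)
G21
G90
G0 X86.6622 Y156.0907
M4 S872
G1 X82.4863 Y166.1722 F1311
G1 X72.4048 Y170.3481
G1 X62.3233 Y166.1722
G1 X58.1474 Y156.0907
G1 X62.3233 Y146.0092
G1 X72.4048 Y141.8333
G1 X82.4863 Y146.0092
G1 X86.6622 Y156.0907
M5
G0 X125.9078 Y183.4483
M4 S872
G1 X136.2033 Y183.4483 F1311
G1 X136.2033 Y137.2286
G1 X125.9078 Y137.2286
G1 X125.9078 Y183.4483
M5
G0 X242.9009 Y57.4049
M4 S540
G1 X227.7452 Y93.9940 F1546
G1 X191.1561 Y109.1497
G1 X154.5670 Y93.9940
G1 X139.4113 Y57.4049
G1 X154.5670 Y20.8158
G1 X191.1561 Y5.6601
G1 X227.7452 Y20.8158
G1 X242.9009 Y57.4049
M5
G0 X0.0000 Y0.0000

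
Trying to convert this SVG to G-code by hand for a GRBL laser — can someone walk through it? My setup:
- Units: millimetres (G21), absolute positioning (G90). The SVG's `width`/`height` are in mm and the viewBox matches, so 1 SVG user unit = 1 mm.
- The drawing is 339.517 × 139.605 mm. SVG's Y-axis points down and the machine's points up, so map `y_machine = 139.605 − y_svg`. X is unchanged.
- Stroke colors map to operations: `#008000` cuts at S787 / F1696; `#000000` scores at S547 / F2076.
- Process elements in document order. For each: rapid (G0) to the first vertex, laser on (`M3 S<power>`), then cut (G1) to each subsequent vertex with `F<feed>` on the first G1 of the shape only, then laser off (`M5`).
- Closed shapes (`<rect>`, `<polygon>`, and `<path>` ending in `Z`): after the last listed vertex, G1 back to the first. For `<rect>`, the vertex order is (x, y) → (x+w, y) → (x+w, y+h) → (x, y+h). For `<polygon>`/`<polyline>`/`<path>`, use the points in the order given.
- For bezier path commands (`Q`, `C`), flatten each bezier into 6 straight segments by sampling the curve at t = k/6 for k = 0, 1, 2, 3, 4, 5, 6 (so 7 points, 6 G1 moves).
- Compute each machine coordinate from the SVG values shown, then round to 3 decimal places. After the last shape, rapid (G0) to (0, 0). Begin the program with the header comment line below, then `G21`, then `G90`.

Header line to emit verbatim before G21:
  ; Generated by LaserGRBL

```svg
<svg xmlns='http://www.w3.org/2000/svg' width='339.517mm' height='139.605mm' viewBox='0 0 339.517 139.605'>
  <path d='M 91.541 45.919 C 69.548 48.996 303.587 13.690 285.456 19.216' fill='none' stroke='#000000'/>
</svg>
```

Since the viewBox matches the mm dimensions, user units are millimetres directly. The only transform is the Y-flip y_m = 139.605 − y_svg.

Shape 1 is a cubic bezier drawn with `<path>`. Its stroke #000000 means score at S547, F2076. After flipping Y the toolpath is (91.541,93.686) → (99.528,94.979) → (136.070,100.469) → (187.050,107.956) → (238.353,115.238) → (275.860,120.116) → (285.456,120.389).

; Generated by LaserGRBL
G21
G90
G0 X91.541 Y93.686
M3 S547
G1 X99.528 Y94.979 F2076
G1 X136.070 Y100.469
G1 X187.050 Y107.956
G1 X238.353 Y115.238
G1 X275.860 Y120.116
G1 X285.456 Y120.389
M5
G0 X0.000 Y0.000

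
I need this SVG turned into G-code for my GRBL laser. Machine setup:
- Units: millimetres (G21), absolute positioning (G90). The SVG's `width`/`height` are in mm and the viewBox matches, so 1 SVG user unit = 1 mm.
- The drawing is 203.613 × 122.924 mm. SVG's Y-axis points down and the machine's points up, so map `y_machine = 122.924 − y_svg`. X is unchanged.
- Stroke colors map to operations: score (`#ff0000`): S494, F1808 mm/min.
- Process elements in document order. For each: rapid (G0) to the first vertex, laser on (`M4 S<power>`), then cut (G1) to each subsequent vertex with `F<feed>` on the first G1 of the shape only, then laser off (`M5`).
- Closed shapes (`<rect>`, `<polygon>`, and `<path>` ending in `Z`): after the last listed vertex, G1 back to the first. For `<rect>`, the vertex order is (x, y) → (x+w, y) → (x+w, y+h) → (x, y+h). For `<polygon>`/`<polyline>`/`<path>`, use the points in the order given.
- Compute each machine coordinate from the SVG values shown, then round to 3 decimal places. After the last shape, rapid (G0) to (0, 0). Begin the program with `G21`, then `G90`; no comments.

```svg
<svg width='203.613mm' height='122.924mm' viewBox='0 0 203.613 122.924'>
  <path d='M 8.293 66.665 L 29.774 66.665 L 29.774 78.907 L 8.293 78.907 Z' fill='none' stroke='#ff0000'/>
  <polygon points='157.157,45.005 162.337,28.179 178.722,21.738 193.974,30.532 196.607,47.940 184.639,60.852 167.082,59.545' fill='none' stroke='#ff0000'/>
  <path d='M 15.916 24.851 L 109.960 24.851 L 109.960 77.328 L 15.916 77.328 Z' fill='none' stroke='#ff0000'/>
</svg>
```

1 u = 1 mm; y_m = 122.924 − y.

[1] `<path>` rectangle, #ff0000→score S494 F1808: (8.293,56.259) → (29.774,56.259) → (29.774,44.017) → (8.293,44.017) → (8.293,56.259) (closed)

[2] `<polygon>` regular polygon, #ff0000→score S494 F1808: (157.157,77.919) → (162.337,94.745) → (178.722,101.186) → (193.974,92.392) → (196.607,74.984) → (184.639,62.072) → (167.082,63.379) → (157.157,77.919) (closed)

[3] `<path>` rectangle, #ff0000→score S494 F1808: (15.916,98.073) → (109.960,98.073) → (109.960,45.596) → (15.916,45.596) → (15.916,98.073) (closed)

G21
G90
G0 X8.293 Y56.259
M4 S494
G1 X29.774 Y56.259 F1808
G1 X29.774 Y44.017
G1 X8.293 Y44.017
G1 X8.293 Y56.259
M5
G0 X157.157 Y77.919
M4 S494
G1 X162.337 Y94.745 F1808
G1 X178.722 Y101.186
G1 X193.974 Y92.392
G1 X196.607 Y74.984
G1 X184.639 Y62.072
G1 X167.082 Y63.379
G1 X157.157 Y77.919
M5
G0 X15.916 Y98.073
M4 S494
G1 X109.960 Y98.073 F1808
G1 X109.960 Y45.596
G1 X15.916 Y45.596
G1 X15.916 Y98.073
M5
G0 X0.000 Y0.000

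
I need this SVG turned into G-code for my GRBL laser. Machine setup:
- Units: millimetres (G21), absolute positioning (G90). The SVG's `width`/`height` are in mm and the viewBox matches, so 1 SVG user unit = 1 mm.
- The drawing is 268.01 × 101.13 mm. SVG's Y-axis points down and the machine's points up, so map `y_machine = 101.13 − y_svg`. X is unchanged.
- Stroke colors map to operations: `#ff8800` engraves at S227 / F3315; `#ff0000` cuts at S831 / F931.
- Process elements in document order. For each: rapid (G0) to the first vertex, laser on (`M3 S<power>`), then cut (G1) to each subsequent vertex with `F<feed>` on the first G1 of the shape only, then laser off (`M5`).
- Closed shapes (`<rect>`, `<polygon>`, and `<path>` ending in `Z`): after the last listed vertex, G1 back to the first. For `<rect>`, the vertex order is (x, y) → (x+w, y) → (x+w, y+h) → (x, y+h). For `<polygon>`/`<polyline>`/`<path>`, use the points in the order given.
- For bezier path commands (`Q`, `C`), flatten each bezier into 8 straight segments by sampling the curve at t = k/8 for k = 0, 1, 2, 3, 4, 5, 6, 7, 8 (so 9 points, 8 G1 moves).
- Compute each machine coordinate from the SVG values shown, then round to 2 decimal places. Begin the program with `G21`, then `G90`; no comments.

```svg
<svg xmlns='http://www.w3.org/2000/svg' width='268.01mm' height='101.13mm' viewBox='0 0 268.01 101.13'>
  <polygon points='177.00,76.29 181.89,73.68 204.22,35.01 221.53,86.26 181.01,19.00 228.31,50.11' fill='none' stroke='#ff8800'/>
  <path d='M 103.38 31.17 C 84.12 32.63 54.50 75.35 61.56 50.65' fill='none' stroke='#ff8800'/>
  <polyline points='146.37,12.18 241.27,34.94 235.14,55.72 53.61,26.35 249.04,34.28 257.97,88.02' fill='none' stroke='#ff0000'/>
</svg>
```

G21
G90
G0 X177.00 Y24.84
M3 S227
G1 X181.89 Y27.45 F3315
G1 X204.22 Y66.12
G1 X221.53 Y14.87
G1 X181.01 Y82.13
G1 X228.31 Y51.02
G1 X177.00 Y24.84
M5
G0 X103.38 Y69.96
M3 S227
G1 X95.76 Y67.69 F3315
G1 X87.73 Y62.83
G1 X79.82 Y56.64
G1 X72.60 Y50.41
G1 X66.61 Y45.40
G1 X62.41 Y42.90
G1 X60.54 Y44.17
G1 X61.56 Y50.48
M5
G0 X146.37 Y88.95
M3 S831
G1 X241.27 Y66.19 F931
G1 X235.14 Y45.41
G1 X53.61 Y74.78
G1 X249.04 Y66.85
G1 X257.97 Y13.11
M5

1 u = 1 mm; y_m = 101.13 − y.

[1] `<polygon>` closed polygon, #ff8800→engrave S227 F3315: (177.00,24.84) → (181.89,27.45) → (204.22,66.12) → (221.53,14.87) → (181.01,82.13) → (228.31,51.02) → (177.00,24.84) (closed)

[2] `<path>` cubic bezier, #ff8800→engrave S227 F3315: (103.38,69.96) → (95.76,67.69) → (87.73,62.83) → (79.82,56.64) → (72.60,50.41) → (66.61,45.40) → (62.41,42.90) → (60.54,44.17) → (61.56,50.48)

[3] `<polyline>` open polyline, #ff0000→cut S831 F931: (146.37,88.95) → (241.27,66.19) → (235.14,45.41) → (53.61,74.78) → (249.04,66.85) → (257.97,13.11)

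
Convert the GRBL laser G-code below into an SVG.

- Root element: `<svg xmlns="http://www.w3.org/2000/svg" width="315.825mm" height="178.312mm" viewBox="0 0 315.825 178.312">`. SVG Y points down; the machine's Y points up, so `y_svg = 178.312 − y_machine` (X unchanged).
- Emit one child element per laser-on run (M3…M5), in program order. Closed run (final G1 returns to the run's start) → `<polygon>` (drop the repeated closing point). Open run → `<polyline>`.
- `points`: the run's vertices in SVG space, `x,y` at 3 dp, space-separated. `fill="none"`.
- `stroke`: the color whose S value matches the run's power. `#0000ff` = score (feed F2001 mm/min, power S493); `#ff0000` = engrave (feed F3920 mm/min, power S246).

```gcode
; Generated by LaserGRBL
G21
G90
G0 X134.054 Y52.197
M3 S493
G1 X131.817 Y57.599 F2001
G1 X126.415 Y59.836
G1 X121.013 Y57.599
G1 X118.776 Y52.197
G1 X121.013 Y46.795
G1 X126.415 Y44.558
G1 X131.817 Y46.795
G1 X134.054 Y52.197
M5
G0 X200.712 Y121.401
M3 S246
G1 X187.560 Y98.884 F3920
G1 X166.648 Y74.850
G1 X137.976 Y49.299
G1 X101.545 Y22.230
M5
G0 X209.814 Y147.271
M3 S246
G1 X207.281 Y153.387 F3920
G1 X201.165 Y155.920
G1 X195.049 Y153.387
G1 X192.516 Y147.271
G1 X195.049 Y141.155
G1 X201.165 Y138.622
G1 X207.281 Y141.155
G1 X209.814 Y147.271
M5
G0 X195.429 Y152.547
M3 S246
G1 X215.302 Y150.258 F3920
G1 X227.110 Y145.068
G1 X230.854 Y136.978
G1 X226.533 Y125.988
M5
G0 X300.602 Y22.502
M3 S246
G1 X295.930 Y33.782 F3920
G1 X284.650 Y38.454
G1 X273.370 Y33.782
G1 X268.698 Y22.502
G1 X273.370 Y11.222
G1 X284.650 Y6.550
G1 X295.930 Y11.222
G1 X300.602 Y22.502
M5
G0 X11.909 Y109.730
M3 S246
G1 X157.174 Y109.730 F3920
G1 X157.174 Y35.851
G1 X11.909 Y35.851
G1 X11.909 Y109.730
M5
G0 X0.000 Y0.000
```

<svg xmlns="http://www.w3.org/2000/svg" width="315.825mm" height="178.312mm" viewBox="0 0 315.825 178.312">
  <polygon points="134.054,126.115 131.817,120.713 126.415,118.476 121.013,120.713 118.776,126.115 121.013,131.517 126.415,133.754 131.817,131.517" fill="none" stroke="#0000ff"/>
  <polyline points="200.712,56.911 187.560,79.428 166.648,103.462 137.976,129.013 101.545,156.082" fill="none" stroke="#ff0000"/>
  <polygon points="209.814,31.041 207.281,24.925 201.165,22.392 195.049,24.925 192.516,31.041 195.049,37.157 201.165,39.690 207.281,37.157" fill="none" stroke="#ff0000"/>
  <polyline points="195.429,25.765 215.302,28.054 227.110,33.244 230.854,41.334 226.533,52.324" fill="none" stroke="#ff0000"/>
  <polygon points="300.602,155.810 295.930,144.530 284.650,139.858 273.370,144.530 268.698,155.810 273.370,167.090 284.650,171.762 295.930,167.090" fill="none" stroke="#ff0000"/>
  <polygon points="11.909,68.582 157.174,68.582 157.174,142.461 11.909,142.461" fill="none" stroke="#ff0000"/>
</svg>

Machine Y-up, SVG Y-down with viewBox height 178.312, so y_svg = 178.312 − y_machine; X carries over.

Run 1: S493 ⇒ score layer `#0000ff`. The run returns to its start, so emit a `<polygon>` with points (Y-flipped): 134.054,126.115 131.817,120.713 126.415,118.476 121.013,120.713 118.776,126.115 121.013,131.517 126.415,133.754 131.817,131.517.

Run 2: power S246 maps to stroke `#ff0000` (engrave). The run is open, so emit a `<polyline>` with points (Y-flipped): 200.712,56.911 187.560,79.428 166.648,103.462 137.976,129.013 101.545,156.082.

Run 3: the run's S246 means `#ff0000` (engrave). The run returns to its start, so emit a `<polygon>` with points (Y-flipped): 209.814,31.041 207.281,24.925 201.165,22.392 195.049,24.925 192.516,31.041 195.049,37.157 201.165,39.690 207.281,37.157.

Run 4: S246 ⇒ engrave layer `#ff0000`. The run is open, so emit a `<polyline>` with points (Y-flipped): 195.429,25.765 215.302,28.054 227.110,33.244 230.854,41.334 226.533,52.324.

Run 5: power S246 maps to stroke `#ff0000` (engrave). The run returns to its start, so emit a `<polygon>` with points (Y-flipped): 300.602,155.810 295.930,144.530 284.650,139.858 273.370,144.530 268.698,155.810 273.370,167.090 284.650,171.762 295.930,167.090.

Run 6: power S246 maps to stroke `#ff0000` (engrave). The run returns to its start, so emit a `<polygon>` with points (Y-flipped): 11.909,68.582 157.174,68.582 157.174,142.461 11.909,142.461.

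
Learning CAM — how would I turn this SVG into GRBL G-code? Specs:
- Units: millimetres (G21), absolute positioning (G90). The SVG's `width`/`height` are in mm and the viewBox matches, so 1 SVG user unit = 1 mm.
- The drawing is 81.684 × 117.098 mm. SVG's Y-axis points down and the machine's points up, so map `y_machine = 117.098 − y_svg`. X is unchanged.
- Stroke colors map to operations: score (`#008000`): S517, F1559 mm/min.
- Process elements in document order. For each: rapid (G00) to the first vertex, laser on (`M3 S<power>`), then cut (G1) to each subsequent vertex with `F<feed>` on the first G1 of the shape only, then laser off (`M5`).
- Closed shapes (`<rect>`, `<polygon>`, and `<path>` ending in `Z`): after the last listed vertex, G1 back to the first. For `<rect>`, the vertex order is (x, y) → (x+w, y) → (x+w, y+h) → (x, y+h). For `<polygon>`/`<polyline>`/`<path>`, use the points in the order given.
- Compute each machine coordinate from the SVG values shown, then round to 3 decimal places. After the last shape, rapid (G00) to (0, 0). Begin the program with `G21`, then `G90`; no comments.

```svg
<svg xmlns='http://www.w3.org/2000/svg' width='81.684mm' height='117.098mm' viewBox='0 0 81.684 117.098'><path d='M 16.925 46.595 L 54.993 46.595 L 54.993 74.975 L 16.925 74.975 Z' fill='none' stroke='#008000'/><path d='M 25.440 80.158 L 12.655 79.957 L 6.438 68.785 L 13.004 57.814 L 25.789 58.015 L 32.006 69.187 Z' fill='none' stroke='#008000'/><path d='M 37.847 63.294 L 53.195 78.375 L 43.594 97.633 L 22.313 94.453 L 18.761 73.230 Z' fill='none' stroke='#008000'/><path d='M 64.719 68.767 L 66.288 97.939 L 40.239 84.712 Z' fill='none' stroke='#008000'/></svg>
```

G21
G90
G00 X16.925 Y70.503
M3 S517
G1 X54.993 Y70.503 F1559
G1 X54.993 Y42.123
G1 X16.925 Y42.123
G1 X16.925 Y70.503
M5
G00 X25.440 Y36.940
M3 S517
G1 X12.655 Y37.141 F1559
G1 X6.438 Y48.313
G1 X13.004 Y59.284
G1 X25.789 Y59.083
G1 X32.006 Y47.911
G1 X25.440 Y36.940
M5
G00 X37.847 Y53.804
M3 S517
G1 X53.195 Y38.723 F1559
G1 X43.594 Y19.465
G1 X22.313 Y22.645
G1 X18.761 Y43.868
G1 X37.847 Y53.804
M5
G00 X64.719 Y48.331
M3 S517
G1 X66.288 Y19.159 F1559
G1 X40.239 Y32.386
G1 X64.719 Y48.331
M5
G00 X0.000 Y0.000

1 u = 1 mm; y_m = 117.098 − y.

[1] `<path>` rectangle, #008000→score S517 F1559: (16.925,70.503) → (54.993,70.503) → (54.993,42.123) → (16.925,42.123) → (16.925,70.503) (closed)

[2] `<path>` regular polygon, #008000→score S517 F1559: (25.440,36.940) → (12.655,37.141) → (6.438,48.313) → (13.004,59.284) → (25.789,59.083) → (32.006,47.911) → (25.440,36.940) (closed)

[3] `<path>` regular polygon, #008000→score S517 F1559: (37.847,53.804) → (53.195,38.723) → (43.594,19.465) → (22.313,22.645) → (18.761,43.868) → (37.847,53.804) (closed)

[4] `<path>` regular polygon, #008000→score S517 F1559: (64.719,48.331) → (66.288,19.159) → (40.239,32.386) → (64.719,48.331) (closed)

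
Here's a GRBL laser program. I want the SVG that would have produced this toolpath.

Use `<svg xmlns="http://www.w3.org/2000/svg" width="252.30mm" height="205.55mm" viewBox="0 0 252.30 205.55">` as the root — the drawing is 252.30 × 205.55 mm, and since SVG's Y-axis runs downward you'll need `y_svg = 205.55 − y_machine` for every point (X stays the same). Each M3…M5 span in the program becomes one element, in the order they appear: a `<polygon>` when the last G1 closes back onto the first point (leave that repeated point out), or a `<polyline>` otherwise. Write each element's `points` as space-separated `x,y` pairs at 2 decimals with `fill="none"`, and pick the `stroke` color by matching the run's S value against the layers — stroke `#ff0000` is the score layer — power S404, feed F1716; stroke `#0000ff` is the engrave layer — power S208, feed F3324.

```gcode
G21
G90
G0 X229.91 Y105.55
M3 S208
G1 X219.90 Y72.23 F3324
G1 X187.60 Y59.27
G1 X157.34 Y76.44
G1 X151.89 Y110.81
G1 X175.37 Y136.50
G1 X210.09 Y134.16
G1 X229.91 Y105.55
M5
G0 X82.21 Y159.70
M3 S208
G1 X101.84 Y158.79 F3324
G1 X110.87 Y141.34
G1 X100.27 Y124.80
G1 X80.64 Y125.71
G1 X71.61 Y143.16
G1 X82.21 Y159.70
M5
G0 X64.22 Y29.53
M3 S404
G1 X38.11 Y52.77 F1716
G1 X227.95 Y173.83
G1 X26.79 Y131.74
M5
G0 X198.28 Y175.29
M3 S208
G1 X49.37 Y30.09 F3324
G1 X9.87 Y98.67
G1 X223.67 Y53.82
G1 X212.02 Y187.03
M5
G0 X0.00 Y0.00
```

<svg xmlns="http://www.w3.org/2000/svg" width="252.30mm" height="205.55mm" viewBox="0 0 252.30 205.55">
  <polygon points="229.91,100.00 219.90,133.32 187.60,146.28 157.34,129.11 151.89,94.74 175.37,69.05 210.09,71.39" fill="none" stroke="#0000ff"/>
  <polygon points="82.21,45.85 101.84,46.76 110.87,64.21 100.27,80.75 80.64,79.84 71.61,62.39" fill="none" stroke="#0000ff"/>
  <polyline points="64.22,176.02 38.11,152.78 227.95,31.72 26.79,73.81" fill="none" stroke="#ff0000"/>
  <polyline points="198.28,30.26 49.37,175.46 9.87,106.88 223.67,151.73 212.02,18.52" fill="none" stroke="#0000ff"/>
</svg>

Machine Y-up, SVG Y-down with viewBox height 205.55, so y_svg = 205.55 − y_machine; X carries over.

Run 1: S208 ⇒ engrave layer `#0000ff`. The run returns to its start, so emit a `<polygon>` with points (Y-flipped): 229.91,100.00 219.90,133.32 187.60,146.28 157.34,129.11 151.89,94.74 175.37,69.05 210.09,71.39.

Run 2: power S208 maps to stroke `#0000ff` (engrave). The run returns to its start, so emit a `<polygon>` with points (Y-flipped): 82.21,45.85 101.84,46.76 110.87,64.21 100.27,80.75 80.64,79.84 71.61,62.39.

Run 3: S404 ⇒ score layer `#ff0000`. The run is open, so emit a `<polyline>` with points (Y-flipped): 64.22,176.02 38.11,152.78 227.95,31.72 26.79,73.81.

Run 4: power S208 maps to stroke `#0000ff` (engrave). The run is open, so emit a `<polyline>` with points (Y-flipped): 198.28,30.26 49.37,175.46 9.87,106.88 223.67,151.73 212.02,18.52.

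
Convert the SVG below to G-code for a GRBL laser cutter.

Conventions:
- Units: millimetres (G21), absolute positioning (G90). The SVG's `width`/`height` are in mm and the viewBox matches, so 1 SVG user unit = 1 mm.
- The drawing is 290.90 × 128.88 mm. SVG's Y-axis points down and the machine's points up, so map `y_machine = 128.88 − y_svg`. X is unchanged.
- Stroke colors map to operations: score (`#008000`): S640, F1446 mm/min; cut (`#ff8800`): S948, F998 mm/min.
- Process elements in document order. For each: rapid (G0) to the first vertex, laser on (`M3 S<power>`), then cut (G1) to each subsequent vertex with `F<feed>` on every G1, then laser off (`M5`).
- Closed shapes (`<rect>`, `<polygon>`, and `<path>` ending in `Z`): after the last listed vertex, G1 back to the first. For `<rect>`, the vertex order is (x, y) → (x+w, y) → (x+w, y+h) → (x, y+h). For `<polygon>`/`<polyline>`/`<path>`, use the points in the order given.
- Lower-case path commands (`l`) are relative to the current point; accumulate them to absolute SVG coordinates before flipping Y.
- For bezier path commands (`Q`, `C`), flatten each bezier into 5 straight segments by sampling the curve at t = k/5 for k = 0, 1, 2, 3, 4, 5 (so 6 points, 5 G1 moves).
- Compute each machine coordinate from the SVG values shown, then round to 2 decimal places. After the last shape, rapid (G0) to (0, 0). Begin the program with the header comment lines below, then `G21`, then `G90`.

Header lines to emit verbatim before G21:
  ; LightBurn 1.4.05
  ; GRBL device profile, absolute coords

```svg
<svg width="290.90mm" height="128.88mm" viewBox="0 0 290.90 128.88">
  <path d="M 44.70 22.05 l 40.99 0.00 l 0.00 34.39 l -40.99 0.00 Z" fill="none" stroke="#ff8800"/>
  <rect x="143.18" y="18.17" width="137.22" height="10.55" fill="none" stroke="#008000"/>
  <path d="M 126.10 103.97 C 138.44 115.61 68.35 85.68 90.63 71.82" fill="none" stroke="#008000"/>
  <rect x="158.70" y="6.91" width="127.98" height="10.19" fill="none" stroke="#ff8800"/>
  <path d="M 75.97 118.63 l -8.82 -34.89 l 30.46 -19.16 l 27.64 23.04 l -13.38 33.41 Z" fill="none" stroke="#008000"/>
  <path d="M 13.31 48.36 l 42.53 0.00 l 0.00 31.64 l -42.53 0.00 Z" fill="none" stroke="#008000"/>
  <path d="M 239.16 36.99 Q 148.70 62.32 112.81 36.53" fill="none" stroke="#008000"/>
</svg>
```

; LightBurn 1.4.05
; GRBL device profile, absolute coords
G21
G90
G0 X44.70 Y106.83
M3 S948
G1 X85.69 Y106.83 F998
G1 X85.69 Y72.44 F998
G1 X44.70 Y72.44 F998
G1 X44.70 Y106.83 F998
M5
G0 X143.18 Y110.71
M3 S640
G1 X280.40 Y110.71 F1446
G1 X280.40 Y100.16 F1446
G1 X143.18 Y100.16 F1446
G1 X143.18 Y110.71 F1446
M5
G0 X126.10 Y24.91
M3 S640
G1 X125.01 Y22.45 F1446
G1 X112.53 Y27.21 F1446
G1 X97.04 Y36.40 F1446
G1 X86.95 Y47.28 F1446
G1 X90.63 Y57.06 F1446
M5
G0 X158.70 Y121.97
M3 S948
G1 X286.68 Y121.97 F998
G1 X286.68 Y111.78 F998
G1 X158.70 Y111.78 F998
G1 X158.70 Y121.97 F998
M5
G0 X75.97 Y10.25
M3 S640
G1 X67.15 Y45.14 F1446
G1 X97.61 Y64.30 F1446
G1 X125.25 Y41.26 F1446
G1 X111.87 Y7.85 F1446
G1 X75.97 Y10.25 F1446
M5
G0 X13.31 Y80.52
M3 S640
G1 X55.84 Y80.52 F1446
G1 X55.84 Y48.88 F1446
G1 X13.31 Y48.88 F1446
G1 X13.31 Y80.52 F1446
M5
G0 X239.16 Y91.89
M3 S640
G1 X205.16 Y83.80 F1446
G1 X175.52 Y79.81 F1446
G1 X150.25 Y79.90 F1446
G1 X129.35 Y84.08 F1446
G1 X112.81 Y92.35 F1446
M5
G0 X0.00 Y0.00

Since the viewBox matches the mm dimensions, user units are millimetres directly. The only transform is the Y-flip y_m = 128.88 − y_svg.

Shape 1 is a rectangle drawn with `<path>`. Its stroke #ff8800 means cut at S948, F998. After flipping Y the toolpath is (44.70,106.83) → (85.69,106.83) → (85.69,72.44) → (44.70,72.44) → (44.70,106.83), returning to the start.

Shape 2 is a rectangle drawn with `<rect>`. Its stroke #008000 means score at S640, F1446. After flipping Y the toolpath is (143.18,110.71) → (280.40,110.71) → (280.40,100.16) → (143.18,100.16) → (143.18,110.71), returning to the start.

Shape 3 is a cubic bezier drawn with `<path>`. Its stroke #008000 means score at S640, F1446. After flipping Y the toolpath is (126.10,24.91) → (125.01,22.45) → (112.53,27.21) → (97.04,36.40) → (86.95,47.28) → (90.63,57.06).

Shape 4 is a rectangle drawn with `<rect>`. Its stroke #ff8800 means cut at S948, F998. After flipping Y the toolpath is (158.70,121.97) → (286.68,121.97) → (286.68,111.78) → (158.70,111.78) → (158.70,121.97), returning to the start.

Shape 5 is a regular polygon drawn with `<path>`. Its stroke #008000 means score at S640, F1446. After flipping Y the toolpath is (75.97,10.25) → (67.15,45.14) → (97.61,64.30) → (125.25,41.26) → (111.87,7.85) → (75.97,10.25), returning to the start.

Shape 6 is a rectangle drawn with `<path>`. Its stroke #008000 means score at S640, F1446. After flipping Y the toolpath is (13.31,80.52) → (55.84,80.52) → (55.84,48.88) → (13.31,48.88) → (13.31,80.52), returning to the start.

Shape 7 is a quadratic bezier drawn with `<path>`. Its stroke #008000 means score at S640, F1446. After flipping Y the toolpath is (239.16,91.89) → (205.16,83.80) → (175.52,79.81) → (150.25,79.90) → (129.35,84.08) → (112.81,92.35).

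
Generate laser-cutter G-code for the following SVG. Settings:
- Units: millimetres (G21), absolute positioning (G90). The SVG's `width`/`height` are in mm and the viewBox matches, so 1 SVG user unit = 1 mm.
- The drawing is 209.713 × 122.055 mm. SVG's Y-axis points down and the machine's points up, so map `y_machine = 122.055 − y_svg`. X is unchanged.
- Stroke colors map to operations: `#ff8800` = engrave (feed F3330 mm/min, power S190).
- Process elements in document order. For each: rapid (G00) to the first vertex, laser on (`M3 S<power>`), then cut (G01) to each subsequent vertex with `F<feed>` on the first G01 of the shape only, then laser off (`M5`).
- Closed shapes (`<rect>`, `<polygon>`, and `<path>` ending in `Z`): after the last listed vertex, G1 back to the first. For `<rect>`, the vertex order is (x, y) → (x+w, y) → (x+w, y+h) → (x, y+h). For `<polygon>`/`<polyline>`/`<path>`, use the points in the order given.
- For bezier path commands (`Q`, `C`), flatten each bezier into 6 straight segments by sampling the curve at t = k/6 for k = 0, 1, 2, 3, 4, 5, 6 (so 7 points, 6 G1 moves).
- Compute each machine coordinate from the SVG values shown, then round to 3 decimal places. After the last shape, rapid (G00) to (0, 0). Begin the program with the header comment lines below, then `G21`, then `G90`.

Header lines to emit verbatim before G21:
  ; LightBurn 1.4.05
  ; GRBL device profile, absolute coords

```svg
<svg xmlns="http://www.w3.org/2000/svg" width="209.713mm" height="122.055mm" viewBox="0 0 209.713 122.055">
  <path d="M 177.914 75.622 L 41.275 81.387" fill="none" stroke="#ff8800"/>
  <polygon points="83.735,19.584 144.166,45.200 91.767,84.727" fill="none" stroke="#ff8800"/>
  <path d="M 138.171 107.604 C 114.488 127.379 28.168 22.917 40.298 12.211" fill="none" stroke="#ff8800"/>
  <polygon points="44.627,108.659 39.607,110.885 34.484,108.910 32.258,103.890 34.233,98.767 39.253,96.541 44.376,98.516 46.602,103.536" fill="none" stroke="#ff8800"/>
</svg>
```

viewBox `0 0 209.713 122.055` with mm width/height → 1 unit = 1 mm. Flip: y_m = 122.055 − y_svg.

**Shape 1** — `<path>` line segment, stroke `#ff8800` → engrave (S190, F3330). Machine vertices: (177.914,46.433) → (41.275,40.668). Open path.

**Shape 2** — `<polygon>` regular polygon, stroke `#ff8800` → engrave (S190, F3330). Machine vertices: (83.735,102.471) → (144.166,76.855) → (91.767,37.328) → (83.735,102.471). Closed: final G1 returns to the first vertex.

**Shape 3** — `<path>` cubic bezier, stroke `#ff8800` → engrave (S190, F3330). Control points (SVG): P0=(138.171,107.604), P1=(114.488,127.379), P2=(28.168,22.917), P3=(40.298,12.211); sampled at t=k/6. Machine vertices: (138.171,14.451) → (121.856,13.907) → (99.575,28.015) → (75.805,50.717) → (55.018,75.960) → (41.691,97.687) → (40.298,109.844). Open path.

**Shape 4** — `<polygon>` regular polygon, stroke `#ff8800` → engrave (S190, F3330). Machine vertices: (44.627,13.396) → (39.607,11.170) → (34.484,13.145) → (32.258,18.165) → (34.233,23.288) → (39.253,25.514) → (44.376,23.539) → (46.602,18.519) → (44.627,13.396). Closed: final G1 returns to the first vertex.

; LightBurn 1.4.05
; GRBL device profile, absolute coords
G21
G90
G00 X177.914 Y46.433
M3 S190
G01 X41.275 Y40.668 F3330
M5
G00 X83.735 Y102.471
M3 S190
G01 X144.166 Y76.855 F3330
G01 X91.767 Y37.328
G01 X83.735 Y102.471
M5
G00 X138.171 Y14.451
M3 S190
G01 X121.856 Y13.907 F3330
G01 X99.575 Y28.015
G01 X75.805 Y50.717
G01 X55.018 Y75.960
G01 X41.691 Y97.687
G01 X40.298 Y109.844
M5
G00 X44.627 Y13.396
M3 S190
G01 X39.607 Y11.170 F3330
G01 X34.484 Y13.145
G01 X32.258 Y18.165
G01 X34.233 Y23.288
G01 X39.253 Y25.514
G01 X44.376 Y23.539
G01 X46.602 Y18.519
G01 X44.627 Y13.396
M5
G00 X0.000 Y0.000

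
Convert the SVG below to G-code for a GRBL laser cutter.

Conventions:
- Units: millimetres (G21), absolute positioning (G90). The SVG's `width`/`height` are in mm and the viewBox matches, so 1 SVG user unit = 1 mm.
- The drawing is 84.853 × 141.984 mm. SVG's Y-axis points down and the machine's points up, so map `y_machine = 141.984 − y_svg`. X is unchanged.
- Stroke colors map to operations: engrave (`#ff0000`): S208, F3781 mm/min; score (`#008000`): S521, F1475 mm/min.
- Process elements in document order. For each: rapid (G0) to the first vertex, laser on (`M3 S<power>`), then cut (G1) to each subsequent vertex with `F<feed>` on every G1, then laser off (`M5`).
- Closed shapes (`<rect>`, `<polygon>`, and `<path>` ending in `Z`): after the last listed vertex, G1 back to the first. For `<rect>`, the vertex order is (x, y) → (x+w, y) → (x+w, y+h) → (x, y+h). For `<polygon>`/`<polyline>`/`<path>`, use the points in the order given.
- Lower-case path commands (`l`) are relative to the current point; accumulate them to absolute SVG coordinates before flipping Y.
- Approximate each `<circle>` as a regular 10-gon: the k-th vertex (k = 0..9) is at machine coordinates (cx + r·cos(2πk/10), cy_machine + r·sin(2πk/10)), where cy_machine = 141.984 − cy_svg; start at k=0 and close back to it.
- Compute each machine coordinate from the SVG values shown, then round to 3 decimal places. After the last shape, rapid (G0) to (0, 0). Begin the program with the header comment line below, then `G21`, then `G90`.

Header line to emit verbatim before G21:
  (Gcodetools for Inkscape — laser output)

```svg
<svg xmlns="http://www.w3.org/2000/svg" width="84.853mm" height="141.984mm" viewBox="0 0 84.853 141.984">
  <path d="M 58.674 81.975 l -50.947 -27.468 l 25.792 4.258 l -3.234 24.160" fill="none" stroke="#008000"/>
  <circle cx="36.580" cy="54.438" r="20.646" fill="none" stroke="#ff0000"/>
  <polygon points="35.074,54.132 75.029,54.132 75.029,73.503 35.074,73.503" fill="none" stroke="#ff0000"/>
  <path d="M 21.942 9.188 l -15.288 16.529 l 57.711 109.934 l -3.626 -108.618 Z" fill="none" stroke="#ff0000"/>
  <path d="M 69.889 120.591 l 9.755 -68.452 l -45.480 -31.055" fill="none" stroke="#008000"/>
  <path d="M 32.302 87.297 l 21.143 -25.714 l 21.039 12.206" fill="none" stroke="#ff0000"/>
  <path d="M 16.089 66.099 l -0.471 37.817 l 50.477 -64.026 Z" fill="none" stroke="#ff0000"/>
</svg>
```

(Gcodetools for Inkscape — laser output)
G21
G90
G0 X58.674 Y60.009
M3 S521
G1 X7.727 Y87.477 F1475
G1 X33.519 Y83.219 F1475
G1 X30.285 Y59.059 F1475
M5
G0 X57.226 Y87.546
M3 S208
G1 X53.283 Y99.681 F3781
G1 X42.960 Y107.182 F3781
G1 X30.200 Y107.182 F3781
G1 X19.877 Y99.681 F3781
G1 X15.934 Y87.546 F3781
G1 X19.877 Y75.411 F3781
G1 X30.200 Y67.910 F3781
G1 X42.960 Y67.910 F3781
G1 X53.283 Y75.411 F3781
G1 X57.226 Y87.546 F3781
M5
G0 X35.074 Y87.852
M3 S208
G1 X75.029 Y87.852 F3781
G1 X75.029 Y68.481 F3781
G1 X35.074 Y68.481 F3781
G1 X35.074 Y87.852 F3781
M5
G0 X21.942 Y132.796
M3 S208
G1 X6.654 Y116.267 F3781
G1 X64.365 Y6.333 F3781
G1 X60.739 Y114.951 F3781
G1 X21.942 Y132.796 F3781
M5
G0 X69.889 Y21.393
M3 S521
G1 X79.644 Y89.845 F1475
G1 X34.164 Y120.900 F1475
M5
G0 X32.302 Y54.687
M3 S208
G1 X53.445 Y80.401 F3781
G1 X74.484 Y68.195 F3781
M5
G0 X16.089 Y75.885
M3 S208
G1 X15.618 Y38.068 F3781
G1 X66.095 Y102.094 F3781
G1 X16.089 Y75.885 F3781
M5
G0 X0.000 Y0.000

1 u = 1 mm; y_m = 141.984 − y.

[1] `<path>` open polyline, #008000→score S521 F1475: (58.674,60.009) → (7.727,87.477) → (33.519,83.219) → (30.285,59.059)

[2] `<circle>` circle, #ff0000→engrave S208 F3781: (57.226,87.546) → (53.283,99.681) → (42.960,107.182) → (30.200,107.182) → (19.877,99.681) → (15.934,87.546) → (19.877,75.411) → (30.200,67.910) → (42.960,67.910) → (53.283,75.411) → (57.226,87.546) (closed)

[3] `<polygon>` rectangle, #ff0000→engrave S208 F3781: (35.074,87.852) → (75.029,87.852) → (75.029,68.481) → (35.074,68.481) → (35.074,87.852) (closed)

[4] `<path>` closed polygon, #ff0000→engrave S208 F3781: (21.942,132.796) → (6.654,116.267) → (64.365,6.333) → (60.739,114.951) → (21.942,132.796) (closed)

[5] `<path>` open polyline, #008000→score S521 F1475: (69.889,21.393) → (79.644,89.845) → (34.164,120.900)

[6] `<path>` open polyline, #ff0000→engrave S208 F3781: (32.302,54.687) → (53.445,80.401) → (74.484,68.195)

[7] `<path>` closed polygon, #ff0000→engrave S208 F3781: (16.089,75.885) → (15.618,38.068) → (66.095,102.094) → (16.089,75.885) (closed)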